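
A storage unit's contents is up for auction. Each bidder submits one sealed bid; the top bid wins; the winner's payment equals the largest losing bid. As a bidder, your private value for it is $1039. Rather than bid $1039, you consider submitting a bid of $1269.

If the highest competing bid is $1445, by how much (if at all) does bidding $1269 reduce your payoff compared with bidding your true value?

$0

Bidding your value $1039: you lose (since $1039 < $1445). Payoff $0.
Bidding $1269: you lose. Payoff $0.
Difference = $0 − $0 = $0; both bids lead to the same outcome because the competing bid is above both your value and your alternative bid.
Truthful bidding weakly dominates here: raising your bid can only win items priced above your value, and lowering it can only forfeit items priced below.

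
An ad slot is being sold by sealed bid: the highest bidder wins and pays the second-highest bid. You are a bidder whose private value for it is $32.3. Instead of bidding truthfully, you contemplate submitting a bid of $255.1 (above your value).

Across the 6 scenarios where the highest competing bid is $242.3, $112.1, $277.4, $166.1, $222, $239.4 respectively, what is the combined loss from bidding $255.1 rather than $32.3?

The deviation costs you only when the competing bid falls strictly between $32.3 and $255.1; elsewhere both bids give the same outcome.
$242.3: truthful payoff $0, deviation payoff −$210 → loss $210.
$112.1: truthful payoff $0, deviation payoff −$79.8 → loss $79.8.
$277.4: outcomes coincide → loss $0.
$166.1: truthful payoff $0, deviation payoff −$133.8 → loss $133.8.
$222: truthful payoff $0, deviation payoff −$189.7 → loss $189.7.
$239.4: truthful payoff $0, deviation payoff −$207.1 → loss $207.1.
Total loss = $210 + $79.8 + $133.8 + $189.7 + $207.1 = $820.4.

$820.4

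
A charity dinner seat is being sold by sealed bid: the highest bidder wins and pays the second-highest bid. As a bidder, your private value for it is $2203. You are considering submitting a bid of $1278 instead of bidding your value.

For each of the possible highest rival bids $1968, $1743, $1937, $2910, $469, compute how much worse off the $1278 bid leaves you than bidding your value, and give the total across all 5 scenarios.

$961

The deviation costs you only when the competing bid falls strictly between $1278 and $2203; elsewhere both bids give the same outcome.
$1968: truthful payoff $235, deviation payoff $0 → loss $235.
$1743: truthful payoff $460, deviation payoff $0 → loss $460.
$1937: truthful payoff $266, deviation payoff $0 → loss $266.
$2910: outcomes coincide → loss $0.
$469: outcomes coincide → loss $0.
Total loss = $235 + $460 + $266 = $961.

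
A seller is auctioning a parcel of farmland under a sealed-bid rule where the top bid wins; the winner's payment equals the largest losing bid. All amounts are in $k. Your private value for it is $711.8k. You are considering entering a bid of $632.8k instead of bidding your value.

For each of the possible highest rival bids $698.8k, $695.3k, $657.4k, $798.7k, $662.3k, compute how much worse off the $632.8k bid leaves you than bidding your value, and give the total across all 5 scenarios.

$133.4k

The deviation costs you only when the competing bid falls strictly between $632.8k and $711.8k; elsewhere both bids give the same outcome.
$698.8k: truthful payoff $13k, deviation payoff $0k → loss $13k.
$695.3k: truthful payoff $16.5k, deviation payoff $0k → loss $16.5k.
$657.4k: truthful payoff $54.4k, deviation payoff $0k → loss $54.4k.
$798.7k: outcomes coincide → loss $0k.
$662.3k: truthful payoff $49.5k, deviation payoff $0k → loss $49.5k.
Total loss = $13k + $16.5k + $54.4k + $49.5k = $133.4k.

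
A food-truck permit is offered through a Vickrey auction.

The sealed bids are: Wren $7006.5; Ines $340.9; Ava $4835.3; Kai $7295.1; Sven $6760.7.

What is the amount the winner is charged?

Highest bid: Kai at $7295.1, so Kai wins.
Second-highest bid: Wren at $7006.5 — that is the price the winner pays.

$7006.5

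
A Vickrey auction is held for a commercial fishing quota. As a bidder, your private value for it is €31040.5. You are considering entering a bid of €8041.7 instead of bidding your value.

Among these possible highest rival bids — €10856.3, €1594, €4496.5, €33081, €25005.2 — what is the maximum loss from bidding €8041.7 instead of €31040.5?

€10856.3: truthful gives €20184.2, deviation gives €0 → loss €20184.2.
€1594: same outcome either way → loss €0.
€4496.5: same outcome either way → loss €0.
€33081: same outcome either way → loss €0.
€25005.2: truthful gives €6035.3, deviation gives €0 → loss €6035.3.
Maximum loss: €20184.2.

€20184.2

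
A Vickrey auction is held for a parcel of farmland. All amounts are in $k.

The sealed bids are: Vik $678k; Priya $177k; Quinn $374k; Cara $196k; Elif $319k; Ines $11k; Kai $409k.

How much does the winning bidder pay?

$409k

Highest bid: Vik at $678k, so Vik wins.
Second-highest bid: Kai at $409k — that is the price the winner pays.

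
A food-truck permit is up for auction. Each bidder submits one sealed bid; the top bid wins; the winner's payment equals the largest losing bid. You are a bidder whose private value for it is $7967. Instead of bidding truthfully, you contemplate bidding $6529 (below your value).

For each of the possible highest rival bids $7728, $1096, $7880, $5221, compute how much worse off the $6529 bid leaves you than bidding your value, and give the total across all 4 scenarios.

The deviation costs you only when the competing bid falls strictly between $6529 and $7967; elsewhere both bids give the same outcome.
$7728: truthful payoff $239, deviation payoff $0 → loss $239.
$1096: outcomes coincide → loss $0.
$7880: truthful payoff $87, deviation payoff $0 → loss $87.
$5221: outcomes coincide → loss $0.
Total loss = $239 + $87 = $326.
In a second-price auction your bid sets only whether you win, not what you pay, so bidding your true value is weakly dominant.

$326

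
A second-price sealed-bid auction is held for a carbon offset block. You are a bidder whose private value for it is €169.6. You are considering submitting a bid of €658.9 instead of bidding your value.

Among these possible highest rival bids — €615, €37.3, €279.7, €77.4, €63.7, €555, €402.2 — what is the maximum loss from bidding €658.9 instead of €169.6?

€615: truthful gives €0, deviation gives −€445.4 → loss €445.4.
€37.3: same outcome either way → loss €0.
€279.7: truthful gives €0, deviation gives −€110.1 → loss €110.1.
€77.4: same outcome either way → loss €0.
€63.7: same outcome either way → loss €0.
€555: truthful gives €0, deviation gives −€385.4 → loss €385.4.
€402.2: truthful gives €0, deviation gives −€232.6 → loss €232.6.
Maximum loss: €445.4.

€445.4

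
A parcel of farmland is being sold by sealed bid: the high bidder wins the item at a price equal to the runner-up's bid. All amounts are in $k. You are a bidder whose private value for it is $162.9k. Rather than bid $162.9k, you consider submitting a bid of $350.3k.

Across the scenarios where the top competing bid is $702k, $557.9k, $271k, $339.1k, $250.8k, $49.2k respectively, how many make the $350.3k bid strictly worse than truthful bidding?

3

The deviation hurts exactly when the highest competing bid lies strictly between $162.9k and $350.3k — overbidding then wins at a price above your value.
$702k: above both → same outcome either way.
$557.9k: above both → same outcome either way.
$271k: inside the interval → strictly worse (loss $108.1k).
$339.1k: inside the interval → strictly worse (loss $176.2k).
$250.8k: inside the interval → strictly worse (loss $87.9k).
$49.2k: below both → same outcome either way.
Count: 3.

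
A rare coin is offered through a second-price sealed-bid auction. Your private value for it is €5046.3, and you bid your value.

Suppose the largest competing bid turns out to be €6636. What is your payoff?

€0

Your bid €5046.3 is below the highest competing bid €6636, so you lose.
A losing bidder pays nothing and receives nothing: payoff = €0.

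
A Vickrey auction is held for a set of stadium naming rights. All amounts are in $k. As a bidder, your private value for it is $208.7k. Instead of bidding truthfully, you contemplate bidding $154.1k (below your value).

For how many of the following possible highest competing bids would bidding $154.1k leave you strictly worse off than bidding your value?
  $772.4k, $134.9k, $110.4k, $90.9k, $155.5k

The deviation hurts exactly when the highest competing bid lies strictly between $154.1k and $208.7k — underbidding then forfeits a profitable win.
$772.4k: above both → same outcome either way.
$134.9k: below both → same outcome either way.
$110.4k: below both → same outcome either way.
$90.9k: below both → same outcome either way.
$155.5k: inside the interval → strictly worse (loss $53.2k).
Count: 1.

1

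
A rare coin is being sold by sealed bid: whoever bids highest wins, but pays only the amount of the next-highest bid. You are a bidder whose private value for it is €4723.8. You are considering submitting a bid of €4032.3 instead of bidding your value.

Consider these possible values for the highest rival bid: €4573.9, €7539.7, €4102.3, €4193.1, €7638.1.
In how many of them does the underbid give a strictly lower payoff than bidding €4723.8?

3

The deviation hurts exactly when the highest competing bid lies strictly between €4032.3 and €4723.8 — underbidding then forfeits a profitable win.
€4573.9: inside the interval → strictly worse (loss €149.9).
€7539.7: above both → same outcome either way.
€4102.3: inside the interval → strictly worse (loss €621.5).
€4193.1: inside the interval → strictly worse (loss €530.7).
€7638.1: above both → same outcome either way.
Count: 3.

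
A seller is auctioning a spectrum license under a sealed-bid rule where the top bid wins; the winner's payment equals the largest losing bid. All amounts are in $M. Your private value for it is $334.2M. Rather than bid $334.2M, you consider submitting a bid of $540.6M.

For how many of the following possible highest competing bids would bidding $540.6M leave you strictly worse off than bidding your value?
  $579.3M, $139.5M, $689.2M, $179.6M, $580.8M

0

The deviation hurts exactly when the highest competing bid lies strictly between $334.2M and $540.6M — overbidding then wins at a price above your value.
$579.3M: above both → same outcome either way.
$139.5M: below both → same outcome either way.
$689.2M: above both → same outcome either way.
$179.6M: below both → same outcome either way.
$580.8M: above both → same outcome either way.
Count: 0.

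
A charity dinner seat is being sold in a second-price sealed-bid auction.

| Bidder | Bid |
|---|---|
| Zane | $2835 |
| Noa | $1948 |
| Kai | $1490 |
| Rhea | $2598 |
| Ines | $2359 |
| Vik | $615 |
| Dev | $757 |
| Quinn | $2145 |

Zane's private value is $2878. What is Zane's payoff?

Highest bid: Zane at $2835, so Zane wins.
Second-highest bid: Rhea at $2598 — that is the price the winner pays.
Zane's payoff = value − price = $2878 − $2598 = $280.

$280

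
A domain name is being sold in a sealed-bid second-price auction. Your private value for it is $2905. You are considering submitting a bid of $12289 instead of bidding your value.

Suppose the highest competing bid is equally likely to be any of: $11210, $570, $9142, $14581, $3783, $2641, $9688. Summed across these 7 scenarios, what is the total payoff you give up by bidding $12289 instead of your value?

$22203

The deviation costs you only when the competing bid falls strictly between $2905 and $12289; elsewhere both bids give the same outcome.
$11210: truthful payoff $0, deviation payoff −$8305 → loss $8305.
$570: outcomes coincide → loss $0.
$9142: truthful payoff $0, deviation payoff −$6237 → loss $6237.
$14581: outcomes coincide → loss $0.
$3783: truthful payoff $0, deviation payoff −$878 → loss $878.
$2641: outcomes coincide → loss $0.
$9688: truthful payoff $0, deviation payoff −$6783 → loss $6783.
Total loss = $8305 + $6237 + $878 + $6783 = $22203.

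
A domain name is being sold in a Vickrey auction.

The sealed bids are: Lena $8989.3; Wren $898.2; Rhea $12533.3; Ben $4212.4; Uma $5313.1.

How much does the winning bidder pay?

$8989.3

Highest bid: Rhea at $12533.3, so Rhea wins.
Second-highest bid: Lena at $8989.3 — that is the price the winner pays.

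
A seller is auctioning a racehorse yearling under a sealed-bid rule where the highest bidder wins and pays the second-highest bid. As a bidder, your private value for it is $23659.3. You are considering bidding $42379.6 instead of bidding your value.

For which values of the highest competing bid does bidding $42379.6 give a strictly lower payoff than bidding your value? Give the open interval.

If the competing bid is below $23659.3, both bids win at the same price — no difference.
If it is above $42379.6, both bids lose — no difference.
If it lies strictly between $23659.3 and $42379.6, bidding your value loses (payoff 0) while bidding $42379.6 wins at a price above your value (payoff negative).
So the deviation strictly hurts on the open interval ($23659.3, $42379.6).

($23659.3, $42379.6)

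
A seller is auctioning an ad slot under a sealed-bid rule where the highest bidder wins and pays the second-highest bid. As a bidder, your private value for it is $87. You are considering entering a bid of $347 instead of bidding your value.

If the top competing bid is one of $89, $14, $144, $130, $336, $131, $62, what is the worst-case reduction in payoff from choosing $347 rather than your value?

$89: truthful gives $0, deviation gives −$2 → loss $2.
$14: same outcome either way → loss $0.
$144: truthful gives $0, deviation gives −$57 → loss $57.
$130: truthful gives $0, deviation gives −$43 → loss $43.
$336: truthful gives $0, deviation gives −$249 → loss $249.
$131: truthful gives $0, deviation gives −$44 → loss $44.
$62: same outcome either way → loss $0.
Maximum loss: $249.

$249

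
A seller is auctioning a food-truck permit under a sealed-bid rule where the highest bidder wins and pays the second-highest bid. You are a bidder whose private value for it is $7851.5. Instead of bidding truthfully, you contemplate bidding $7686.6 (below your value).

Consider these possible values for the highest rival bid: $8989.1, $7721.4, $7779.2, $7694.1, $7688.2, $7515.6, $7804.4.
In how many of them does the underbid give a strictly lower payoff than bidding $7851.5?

The deviation hurts exactly when the highest competing bid lies strictly between $7686.6 and $7851.5 — underbidding then forfeits a profitable win.
$8989.1: above both → same outcome either way.
$7721.4: inside the interval → strictly worse (loss $130.1).
$7779.2: inside the interval → strictly worse (loss $72.3).
$7694.1: inside the interval → strictly worse (loss $157.4).
$7688.2: inside the interval → strictly worse (loss $163.3).
$7515.6: below both → same outcome either way.
$7804.4: inside the interval → strictly worse (loss $47.1).
Count: 5.

5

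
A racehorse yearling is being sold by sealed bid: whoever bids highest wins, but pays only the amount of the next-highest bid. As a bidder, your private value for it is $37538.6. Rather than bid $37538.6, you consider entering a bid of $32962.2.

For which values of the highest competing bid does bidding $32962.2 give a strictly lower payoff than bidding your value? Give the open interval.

If the competing bid is below $32962.2, both bids win at the same price — no difference.
If it is above $37538.6, both bids lose — no difference.
If it lies strictly between $32962.2 and $37538.6, bidding your value wins at a price below your value (positive payoff) while bidding $32962.2 loses (payoff 0).
So the deviation strictly hurts on the open interval ($32962.2, $37538.6).

($32962.2, $37538.6)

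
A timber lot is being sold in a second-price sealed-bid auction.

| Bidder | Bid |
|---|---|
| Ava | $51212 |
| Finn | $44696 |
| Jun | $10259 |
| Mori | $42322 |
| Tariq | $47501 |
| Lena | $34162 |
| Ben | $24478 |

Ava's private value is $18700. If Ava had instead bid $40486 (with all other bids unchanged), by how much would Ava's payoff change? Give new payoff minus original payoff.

The highest bid among the other bidders is $47501; Ava's bid doesn't change that.
Original bid $51212: Ava is highest, pays the top rival bid $47501; payoff $18700 − $47501 = −$28801.
Alternative bid $40486: Ava is not highest (top rival bid is $47501); payoff $0.
Change in payoff = $0 − (−$28801) = $28801.

$28801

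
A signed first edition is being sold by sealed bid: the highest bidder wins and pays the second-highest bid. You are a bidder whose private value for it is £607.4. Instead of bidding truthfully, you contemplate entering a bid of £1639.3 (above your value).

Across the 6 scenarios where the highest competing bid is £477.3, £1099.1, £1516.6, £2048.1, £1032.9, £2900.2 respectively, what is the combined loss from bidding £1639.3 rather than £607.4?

£1826.4

The deviation costs you only when the competing bid falls strictly between £607.4 and £1639.3; elsewhere both bids give the same outcome.
£477.3: outcomes coincide → loss £0.
£1099.1: truthful payoff £0, deviation payoff −£491.7 → loss £491.7.
£1516.6: truthful payoff £0, deviation payoff −£909.2 → loss £909.2.
£2048.1: outcomes coincide → loss £0.
£1032.9: truthful payoff £0, deviation payoff −£425.5 → loss £425.5.
£2900.2: outcomes coincide → loss £0.
Total loss = £491.7 + £909.2 + £425.5 = £1826.4.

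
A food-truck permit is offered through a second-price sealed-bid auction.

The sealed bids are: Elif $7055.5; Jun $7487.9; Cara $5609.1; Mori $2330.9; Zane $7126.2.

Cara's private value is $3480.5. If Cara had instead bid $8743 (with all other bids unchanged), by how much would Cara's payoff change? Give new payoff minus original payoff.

−$4007.4

The highest bid among the other bidders is $7487.9; Cara's bid doesn't change that.
Original bid $5609.1: Cara is not highest (top rival bid is $7487.9); payoff $0.
Alternative bid $8743: Cara is highest, pays the top rival bid $7487.9; payoff $3480.5 − $7487.9 = −$4007.4.
Change in payoff = −$4007.4 − ($0) = −$4007.4.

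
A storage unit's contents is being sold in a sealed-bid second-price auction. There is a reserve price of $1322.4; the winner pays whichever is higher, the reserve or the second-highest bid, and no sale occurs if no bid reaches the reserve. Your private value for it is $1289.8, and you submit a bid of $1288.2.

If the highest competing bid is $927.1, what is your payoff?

Your bid $1288.2 is the highest bid but falls below the reserve $1322.4, so the item goes unsold. Payoff $0.

$0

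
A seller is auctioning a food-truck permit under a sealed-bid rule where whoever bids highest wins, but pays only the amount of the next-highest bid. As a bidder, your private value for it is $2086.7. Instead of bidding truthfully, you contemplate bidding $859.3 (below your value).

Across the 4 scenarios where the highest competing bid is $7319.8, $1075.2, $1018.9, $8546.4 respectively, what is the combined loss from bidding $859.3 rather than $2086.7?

$2079.3

The deviation costs you only when the competing bid falls strictly between $859.3 and $2086.7; elsewhere both bids give the same outcome.
$7319.8: outcomes coincide → loss $0.
$1075.2: truthful payoff $1011.5, deviation payoff $0 → loss $1011.5.
$1018.9: truthful payoff $1067.8, deviation payoff $0 → loss $1067.8.
$8546.4: outcomes coincide → loss $0.
Total loss = $1011.5 + $1067.8 = $2079.3.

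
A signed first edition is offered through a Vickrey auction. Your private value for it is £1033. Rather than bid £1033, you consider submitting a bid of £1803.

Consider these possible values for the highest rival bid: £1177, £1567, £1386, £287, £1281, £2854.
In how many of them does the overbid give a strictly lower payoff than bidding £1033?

4

The deviation hurts exactly when the highest competing bid lies strictly between £1033 and £1803 — overbidding then wins at a price above your value.
£1177: inside the interval → strictly worse (loss £144).
£1567: inside the interval → strictly worse (loss £534).
£1386: inside the interval → strictly worse (loss £353).
£287: below both → same outcome either way.
£1281: inside the interval → strictly worse (loss £248).
£2854: above both → same outcome either way.
Count: 4.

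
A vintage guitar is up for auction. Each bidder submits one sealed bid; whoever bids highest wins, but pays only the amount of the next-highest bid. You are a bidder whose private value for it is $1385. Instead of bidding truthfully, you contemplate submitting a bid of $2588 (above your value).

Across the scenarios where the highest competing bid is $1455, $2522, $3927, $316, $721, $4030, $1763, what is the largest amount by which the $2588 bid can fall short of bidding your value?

$1455: truthful gives $0, deviation gives −$70 → loss $70.
$2522: truthful gives $0, deviation gives −$1137 → loss $1137.
$3927: same outcome either way → loss $0.
$316: same outcome either way → loss $0.
$721: same outcome either way → loss $0.
$4030: same outcome either way → loss $0.
$1763: truthful gives $0, deviation gives −$378 → loss $378.
Maximum loss: $1137.

$1137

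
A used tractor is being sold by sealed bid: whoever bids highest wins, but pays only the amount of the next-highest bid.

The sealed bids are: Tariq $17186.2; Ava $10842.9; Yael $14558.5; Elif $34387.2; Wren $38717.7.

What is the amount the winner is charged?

$34387.2

Highest bid: Wren at $38717.7, so Wren wins.
Second-highest bid: Elif at $34387.2 — that is the price the winner pays.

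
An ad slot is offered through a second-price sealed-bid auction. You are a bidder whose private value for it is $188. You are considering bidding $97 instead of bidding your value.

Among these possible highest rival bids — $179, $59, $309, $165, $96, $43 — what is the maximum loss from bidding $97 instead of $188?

$179: truthful gives $9, deviation gives $0 → loss $9.
$59: same outcome either way → loss $0.
$309: same outcome either way → loss $0.
$165: truthful gives $23, deviation gives $0 → loss $23.
$96: same outcome either way → loss $0.
$43: same outcome either way → loss $0.
Maximum loss: $23.

$23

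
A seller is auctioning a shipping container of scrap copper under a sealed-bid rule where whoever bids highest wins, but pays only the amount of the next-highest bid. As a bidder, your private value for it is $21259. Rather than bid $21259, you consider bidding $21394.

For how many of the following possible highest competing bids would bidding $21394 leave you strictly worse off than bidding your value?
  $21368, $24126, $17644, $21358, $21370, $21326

The deviation hurts exactly when the highest competing bid lies strictly between $21259 and $21394 — overbidding then wins at a price above your value.
$21368: inside the interval → strictly worse (loss $109).
$24126: above both → same outcome either way.
$17644: below both → same outcome either way.
$21358: inside the interval → strictly worse (loss $99).
$21370: inside the interval → strictly worse (loss $111).
$21326: inside the interval → strictly worse (loss $67).
Count: 4.

4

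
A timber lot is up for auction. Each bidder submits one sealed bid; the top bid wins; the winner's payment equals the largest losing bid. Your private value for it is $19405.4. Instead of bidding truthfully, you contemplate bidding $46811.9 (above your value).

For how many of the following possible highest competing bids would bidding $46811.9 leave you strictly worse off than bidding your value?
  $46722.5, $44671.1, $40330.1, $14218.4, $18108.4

3

The deviation hurts exactly when the highest competing bid lies strictly between $19405.4 and $46811.9 — overbidding then wins at a price above your value.
$46722.5: inside the interval → strictly worse (loss $27317.1).
$44671.1: inside the interval → strictly worse (loss $25265.7).
$40330.1: inside the interval → strictly worse (loss $20924.7).
$14218.4: below both → same outcome either way.
$18108.4: below both → same outcome either way.
Count: 3.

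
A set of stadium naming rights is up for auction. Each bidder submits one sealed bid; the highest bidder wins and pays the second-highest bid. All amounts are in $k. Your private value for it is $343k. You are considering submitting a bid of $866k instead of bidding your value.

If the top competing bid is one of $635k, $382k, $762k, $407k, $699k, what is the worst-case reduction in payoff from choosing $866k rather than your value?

$635k: truthful gives $0k, deviation gives −$292k → loss $292k.
$382k: truthful gives $0k, deviation gives −$39k → loss $39k.
$762k: truthful gives $0k, deviation gives −$419k → loss $419k.
$407k: truthful gives $0k, deviation gives −$64k → loss $64k.
$699k: truthful gives $0k, deviation gives −$356k → loss $356k.
Maximum loss: $419k.

$419k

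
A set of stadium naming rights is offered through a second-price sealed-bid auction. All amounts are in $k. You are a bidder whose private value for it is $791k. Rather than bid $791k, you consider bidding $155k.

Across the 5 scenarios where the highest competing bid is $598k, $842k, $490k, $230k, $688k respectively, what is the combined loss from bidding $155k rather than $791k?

The deviation costs you only when the competing bid falls strictly between $155k and $791k; elsewhere both bids give the same outcome.
$598k: truthful payoff $193k, deviation payoff $0k → loss $193k.
$842k: outcomes coincide → loss $0k.
$490k: truthful payoff $301k, deviation payoff $0k → loss $301k.
$230k: truthful payoff $561k, deviation payoff $0k → loss $561k.
$688k: truthful payoff $103k, deviation payoff $0k → loss $103k.
Total loss = $193k + $301k + $561k + $103k = $1158k.

$1158k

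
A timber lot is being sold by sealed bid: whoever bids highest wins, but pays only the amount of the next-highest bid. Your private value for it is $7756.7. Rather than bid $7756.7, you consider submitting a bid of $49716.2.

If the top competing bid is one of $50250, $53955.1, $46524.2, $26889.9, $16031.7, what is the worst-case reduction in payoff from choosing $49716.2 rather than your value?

$38767.5

$50250: same outcome either way → loss $0.
$53955.1: same outcome either way → loss $0.
$46524.2: truthful gives $0, deviation gives −$38767.5 → loss $38767.5.
$26889.9: truthful gives $0, deviation gives −$19133.2 → loss $19133.2.
$16031.7: truthful gives $0, deviation gives −$8275 → loss $8275.
Maximum loss: $38767.5.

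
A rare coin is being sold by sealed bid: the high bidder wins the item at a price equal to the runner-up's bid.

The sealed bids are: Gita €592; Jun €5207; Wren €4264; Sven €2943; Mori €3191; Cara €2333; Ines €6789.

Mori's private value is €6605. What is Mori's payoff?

€0

Highest bid: Ines at €6789, so Ines wins.
Second-highest bid: Jun at €5207 — that is the price the winner pays.
Mori did not win, so Mori pays nothing and receives nothing: payoff €0.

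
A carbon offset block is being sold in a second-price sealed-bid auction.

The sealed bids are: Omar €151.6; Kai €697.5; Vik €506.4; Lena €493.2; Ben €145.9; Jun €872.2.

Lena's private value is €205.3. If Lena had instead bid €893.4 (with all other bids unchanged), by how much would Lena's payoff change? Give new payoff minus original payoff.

−€666.9

The highest bid among the other bidders is €872.2; Lena's bid doesn't change that.
Original bid €493.2: Lena is not highest (top rival bid is €872.2); payoff €0.
Alternative bid €893.4: Lena is highest, pays the top rival bid €872.2; payoff €205.3 − €872.2 = −€666.9.
Change in payoff = −€666.9 − (€0) = −€666.9.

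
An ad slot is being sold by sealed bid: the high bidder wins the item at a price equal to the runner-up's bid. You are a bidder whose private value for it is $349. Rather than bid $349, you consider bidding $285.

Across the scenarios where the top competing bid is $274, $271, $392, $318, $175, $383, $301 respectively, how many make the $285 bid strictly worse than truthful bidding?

2

The deviation hurts exactly when the highest competing bid lies strictly between $285 and $349 — underbidding then forfeits a profitable win.
$274: below both → same outcome either way.
$271: below both → same outcome either way.
$392: above both → same outcome either way.
$318: inside the interval → strictly worse (loss $31).
$175: below both → same outcome either way.
$383: above both → same outcome either way.
$301: inside the interval → strictly worse (loss $48).
Count: 2.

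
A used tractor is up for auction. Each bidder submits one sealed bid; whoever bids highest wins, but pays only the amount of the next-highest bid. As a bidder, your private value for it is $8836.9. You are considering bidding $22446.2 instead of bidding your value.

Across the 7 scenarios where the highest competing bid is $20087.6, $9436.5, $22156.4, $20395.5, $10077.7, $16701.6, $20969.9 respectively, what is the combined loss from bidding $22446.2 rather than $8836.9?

$57966.9

The deviation costs you only when the competing bid falls strictly between $8836.9 and $22446.2; elsewhere both bids give the same outcome.
$20087.6: truthful payoff $0, deviation payoff −$11250.7 → loss $11250.7.
$9436.5: truthful payoff $0, deviation payoff −$599.6 → loss $599.6.
$22156.4: truthful payoff $0, deviation payoff −$13319.5 → loss $13319.5.
$20395.5: truthful payoff $0, deviation payoff −$11558.6 → loss $11558.6.
$10077.7: truthful payoff $0, deviation payoff −$1240.8 → loss $1240.8.
$16701.6: truthful payoff $0, deviation payoff −$7864.7 → loss $7864.7.
$20969.9: truthful payoff $0, deviation payoff −$12133 → loss $12133.
Total loss = $11250.7 + $599.6 + $13319.5 + $11558.6 + $1240.8 + $7864.7 + $12133 = $57966.9.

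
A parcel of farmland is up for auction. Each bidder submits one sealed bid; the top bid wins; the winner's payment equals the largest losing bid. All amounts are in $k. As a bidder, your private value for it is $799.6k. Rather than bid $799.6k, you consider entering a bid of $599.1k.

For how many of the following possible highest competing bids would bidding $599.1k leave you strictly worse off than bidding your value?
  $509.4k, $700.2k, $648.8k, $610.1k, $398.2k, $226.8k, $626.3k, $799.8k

The deviation hurts exactly when the highest competing bid lies strictly between $599.1k and $799.6k — underbidding then forfeits a profitable win.
$509.4k: below both → same outcome either way.
$700.2k: inside the interval → strictly worse (loss $99.4k).
$648.8k: inside the interval → strictly worse (loss $150.8k).
$610.1k: inside the interval → strictly worse (loss $189.5k).
$398.2k: below both → same outcome either way.
$226.8k: below both → same outcome either way.
$626.3k: inside the interval → strictly worse (loss $173.3k).
$799.8k: above both → same outcome either way.
Count: 4.

4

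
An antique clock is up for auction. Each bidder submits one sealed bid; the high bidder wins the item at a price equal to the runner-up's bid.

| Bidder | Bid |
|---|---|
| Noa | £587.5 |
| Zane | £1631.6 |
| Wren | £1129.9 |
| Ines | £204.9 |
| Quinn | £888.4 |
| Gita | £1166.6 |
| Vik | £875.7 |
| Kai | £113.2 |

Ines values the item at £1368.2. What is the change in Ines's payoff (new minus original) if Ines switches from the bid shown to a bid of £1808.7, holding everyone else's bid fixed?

−£263.4

The highest bid among the other bidders is £1631.6; Ines's bid doesn't change that.
Original bid £204.9: Ines is not highest (top rival bid is £1631.6); payoff £0.
Alternative bid £1808.7: Ines is highest, pays the top rival bid £1631.6; payoff £1368.2 − £1631.6 = −£263.4.
Change in payoff = −£263.4 − (£0) = −£263.4.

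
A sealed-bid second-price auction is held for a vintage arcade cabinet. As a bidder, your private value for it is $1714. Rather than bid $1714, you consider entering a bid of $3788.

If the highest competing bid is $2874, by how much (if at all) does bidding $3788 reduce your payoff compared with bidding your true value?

Bidding your value $1714: you lose (since $1714 < $2874). Payoff $0.
Bidding $3788: you win and pay $2874. Payoff $1714 − $2874 = −$1160.
The competing bid $2874 lies between your value and your inflated bid, so overbidding wins an item priced above your value.
Loss from deviating = $0 − (−$1160) = $1160.

$1160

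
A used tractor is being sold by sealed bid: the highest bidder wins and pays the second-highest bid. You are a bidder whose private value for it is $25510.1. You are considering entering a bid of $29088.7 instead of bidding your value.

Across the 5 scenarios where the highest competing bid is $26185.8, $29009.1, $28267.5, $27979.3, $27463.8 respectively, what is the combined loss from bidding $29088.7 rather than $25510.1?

$11355

The deviation costs you only when the competing bid falls strictly between $25510.1 and $29088.7; elsewhere both bids give the same outcome.
$26185.8: truthful payoff $0, deviation payoff −$675.7 → loss $675.7.
$29009.1: truthful payoff $0, deviation payoff −$3499 → loss $3499.
$28267.5: truthful payoff $0, deviation payoff −$2757.4 → loss $2757.4.
$27979.3: truthful payoff $0, deviation payoff −$2469.2 → loss $2469.2.
$27463.8: truthful payoff $0, deviation payoff −$1953.7 → loss $1953.7.
Total loss = $675.7 + $3499 + $2757.4 + $2469.2 + $1953.7 = $11355.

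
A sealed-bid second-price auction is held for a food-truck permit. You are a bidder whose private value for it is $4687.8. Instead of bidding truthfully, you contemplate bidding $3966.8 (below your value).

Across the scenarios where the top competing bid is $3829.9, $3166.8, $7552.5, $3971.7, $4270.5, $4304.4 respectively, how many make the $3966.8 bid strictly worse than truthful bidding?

3

The deviation hurts exactly when the highest competing bid lies strictly between $3966.8 and $4687.8 — underbidding then forfeits a profitable win.
$3829.9: below both → same outcome either way.
$3166.8: below both → same outcome either way.
$7552.5: above both → same outcome either way.
$3971.7: inside the interval → strictly worse (loss $716.1).
$4270.5: inside the interval → strictly worse (loss $417.3).
$4304.4: inside the interval → strictly worse (loss $383.4).
Count: 3.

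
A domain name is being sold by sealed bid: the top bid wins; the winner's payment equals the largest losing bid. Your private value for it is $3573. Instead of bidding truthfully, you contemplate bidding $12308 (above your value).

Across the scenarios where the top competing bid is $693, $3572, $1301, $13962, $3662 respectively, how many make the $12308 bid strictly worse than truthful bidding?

The deviation hurts exactly when the highest competing bid lies strictly between $3573 and $12308 — overbidding then wins at a price above your value.
$693: below both → same outcome either way.
$3572: below both → same outcome either way.
$1301: below both → same outcome either way.
$13962: above both → same outcome either way.
$3662: inside the interval → strictly worse (loss $89).
Count: 1.

1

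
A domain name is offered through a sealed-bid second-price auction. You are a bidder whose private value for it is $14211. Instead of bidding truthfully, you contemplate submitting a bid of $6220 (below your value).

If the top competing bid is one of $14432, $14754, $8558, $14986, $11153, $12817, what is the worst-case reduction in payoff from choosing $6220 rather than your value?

$14432: same outcome either way → loss $0.
$14754: same outcome either way → loss $0.
$8558: truthful gives $5653, deviation gives $0 → loss $5653.
$14986: same outcome either way → loss $0.
$11153: truthful gives $3058, deviation gives $0 → loss $3058.
$12817: truthful gives $1394, deviation gives $0 → loss $1394.
Maximum loss: $5653.

$5653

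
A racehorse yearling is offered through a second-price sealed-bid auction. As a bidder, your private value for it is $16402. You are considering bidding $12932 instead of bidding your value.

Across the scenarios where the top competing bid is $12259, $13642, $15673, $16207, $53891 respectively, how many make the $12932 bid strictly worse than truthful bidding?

The deviation hurts exactly when the highest competing bid lies strictly between $12932 and $16402 — underbidding then forfeits a profitable win.
$12259: below both → same outcome either way.
$13642: inside the interval → strictly worse (loss $2760).
$15673: inside the interval → strictly worse (loss $729).
$16207: inside the interval → strictly worse (loss $195).
$53891: above both → same outcome either way.
Count: 3.

3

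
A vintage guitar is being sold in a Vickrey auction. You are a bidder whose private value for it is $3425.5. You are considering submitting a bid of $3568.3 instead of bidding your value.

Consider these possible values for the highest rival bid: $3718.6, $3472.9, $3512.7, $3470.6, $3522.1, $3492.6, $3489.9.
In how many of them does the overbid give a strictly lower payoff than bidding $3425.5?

The deviation hurts exactly when the highest competing bid lies strictly between $3425.5 and $3568.3 — overbidding then wins at a price above your value.
$3718.6: above both → same outcome either way.
$3472.9: inside the interval → strictly worse (loss $47.4).
$3512.7: inside the interval → strictly worse (loss $87.2).
$3470.6: inside the interval → strictly worse (loss $45.1).
$3522.1: inside the interval → strictly worse (loss $96.6).
$3492.6: inside the interval → strictly worse (loss $67.1).
$3489.9: inside the interval → strictly worse (loss $64.4).
Count: 6.

6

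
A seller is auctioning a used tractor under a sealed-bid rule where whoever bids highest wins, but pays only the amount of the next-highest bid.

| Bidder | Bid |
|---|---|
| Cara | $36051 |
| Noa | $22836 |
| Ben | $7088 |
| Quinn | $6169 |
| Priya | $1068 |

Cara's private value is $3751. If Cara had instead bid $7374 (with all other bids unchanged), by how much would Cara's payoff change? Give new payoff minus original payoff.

$19085

The highest bid among the other bidders is $22836; Cara's bid doesn't change that.
Original bid $36051: Cara is highest, pays the top rival bid $22836; payoff $3751 − $22836 = −$19085.
Alternative bid $7374: Cara is not highest (top rival bid is $22836); payoff $0.
Change in payoff = $0 − (−$19085) = $19085.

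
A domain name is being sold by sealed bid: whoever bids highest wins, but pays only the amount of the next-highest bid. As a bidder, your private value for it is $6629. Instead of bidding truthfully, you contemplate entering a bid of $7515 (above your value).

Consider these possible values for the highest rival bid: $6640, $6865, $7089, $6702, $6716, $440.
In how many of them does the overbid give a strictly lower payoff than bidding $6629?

The deviation hurts exactly when the highest competing bid lies strictly between $6629 and $7515 — overbidding then wins at a price above your value.
$6640: inside the interval → strictly worse (loss $11).
$6865: inside the interval → strictly worse (loss $236).
$7089: inside the interval → strictly worse (loss $460).
$6702: inside the interval → strictly worse (loss $73).
$6716: inside the interval → strictly worse (loss $87).
$440: below both → same outcome either way.
Count: 5.

5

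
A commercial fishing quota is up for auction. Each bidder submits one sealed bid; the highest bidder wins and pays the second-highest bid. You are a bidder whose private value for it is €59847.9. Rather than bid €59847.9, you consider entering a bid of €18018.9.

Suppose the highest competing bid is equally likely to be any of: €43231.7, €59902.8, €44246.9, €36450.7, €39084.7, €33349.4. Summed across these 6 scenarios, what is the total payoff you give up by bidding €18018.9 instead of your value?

€102876.1

The deviation costs you only when the competing bid falls strictly between €18018.9 and €59847.9; elsewhere both bids give the same outcome.
€43231.7: truthful payoff €16616.2, deviation payoff €0 → loss €16616.2.
€59902.8: outcomes coincide → loss €0.
€44246.9: truthful payoff €15601, deviation payoff €0 → loss €15601.
€36450.7: truthful payoff €23397.2, deviation payoff €0 → loss €23397.2.
€39084.7: truthful payoff €20763.2, deviation payoff €0 → loss €20763.2.
€33349.4: truthful payoff €26498.5, deviation payoff €0 → loss €26498.5.
Total loss = €16616.2 + €15601 + €23397.2 + €20763.2 + €26498.5 = €102876.1.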